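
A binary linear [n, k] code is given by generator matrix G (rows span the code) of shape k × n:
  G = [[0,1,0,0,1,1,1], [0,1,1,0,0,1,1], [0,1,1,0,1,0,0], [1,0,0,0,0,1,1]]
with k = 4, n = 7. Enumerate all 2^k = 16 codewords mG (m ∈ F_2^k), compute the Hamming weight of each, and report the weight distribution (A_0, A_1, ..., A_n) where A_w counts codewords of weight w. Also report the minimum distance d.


Weight distribution: A_0 = 1, A_1 = 1, A_2 = 3, A_3 = 6, A_4 = 3, A_5 = 1, A_6 = 1. Minimum distance d = 1.

Enumerate all 2^4 = 16 messages m ∈ F_2^4.
For each, compute codeword c = mG in F_2^7, then tally its weight.
  m = 0000 → c = 0000000, weight = 0.
  m = 1000 → c = 0100111, weight = 4.
  m = 0100 → c = 0110011, weight = 4.
  m = 1100 → c = 0010100, weight = 2.
  m = 0010 → c = 0110100, weight = 3.
  m = 1010 → c = 0010011, weight = 3.
  m = 0110 → c = 0000111, weight = 3.
  m = 1110 → c = 0100000, weight = 1.
  m = 0001 → c = 1000011, weight = 3.
  m = 1001 → c = 1100100, weight = 3.
  m = 0101 → c = 1110000, weight = 3.
  m = 1101 → c = 1010111, weight = 5.
  m = 0011 → c = 1110111, weight = 6.
  m = 1011 → c = 1010000, weight = 2.
  m = 0111 → c = 1000100, weight = 2.
  m = 1111 → c = 1100011, weight = 4.
Tally weights:
  weight 0: 1 codewords.
  weight 1: 1 codewords.
  weight 2: 3 codewords.
  weight 3: 6 codewords.
  weight 4: 3 codewords.
  weight 5: 1 codewords.
  weight 6: 1 codewords.
Minimum distance d = smallest w > 0 with A_w > 0 = 1.
Sanity: Σ A_w = 16 = 2^4 = 16 ✓.


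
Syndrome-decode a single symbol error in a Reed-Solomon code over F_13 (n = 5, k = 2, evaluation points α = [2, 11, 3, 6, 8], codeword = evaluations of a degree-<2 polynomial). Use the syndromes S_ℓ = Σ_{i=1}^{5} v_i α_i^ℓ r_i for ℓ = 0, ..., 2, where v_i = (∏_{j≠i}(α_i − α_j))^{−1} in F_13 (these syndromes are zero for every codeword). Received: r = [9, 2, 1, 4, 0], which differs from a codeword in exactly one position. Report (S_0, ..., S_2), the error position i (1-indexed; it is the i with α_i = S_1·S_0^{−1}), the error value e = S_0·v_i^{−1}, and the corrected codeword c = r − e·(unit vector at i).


S = (9, 2, 12), error at position 4, error magnitude e = 1, c = [9, 2, 1, 3, 0].

Step 1: column multipliers v_i = (∏_{j≠i}(α_i − α_j))^{−1} mod 13.
  i = 1 (α = 2): (2−11)(2−3)(2−6)(2−8) = (−9)·(−1)·(−4)·(−6) = 216 ≡ 8, so v_1 = 8^{−1} = 5 (mod 13).
  i = 2 (α = 11): (11−2)(11−3)(11−6)(11−8) = 9·8·5·3 = 1080 ≡ 1, so v_2 = 1^{−1} = 1 (mod 13).
  i = 3 (α = 3): (3−2)(3−11)(3−6)(3−8) = 1·(−8)·(−3)·(−5) = −120 ≡ 10, so v_3 = 10^{−1} = 4 (mod 13).
  i = 4 (α = 6): (6−2)(6−11)(6−3)(6−8) = 4·(−5)·3·(−2) = 120 ≡ 3, so v_4 = 3^{−1} = 9 (mod 13).
  i = 5 (α = 8): (8−2)(8−11)(8−3)(8−6) = 6·(−3)·5·2 = −180 ≡ 2, so v_5 = 2^{−1} = 7 (mod 13).
  v = [5, 1, 4, 9, 7].
Step 2: syndromes of r = [9, 2, 1, 4, 0] (all sums mod 13).
  S_0 = Σ v_i r_i = 5·9 + 1·2 + 4·1 + 9·4 + 7·0 = 87 ≡ 9.
  S_1 = Σ v_i α_i r_i = 5·2·9 + 1·11·2 + 4·3·1 + 9·6·4 + 7·8·0 = 340 ≡ 2.
  α_i^2 mod 13 = [4, 4, 9, 10, 12].
  S_2 = Σ v_i α_i^2 r_i = 5·4·9 + 1·4·2 + 4·9·1 + 9·10·4 + 7·12·0 = 584 ≡ 12.
  S = (9, 2, 12) ≠ 0, so r is not a codeword (an error is present).
Step 3: locate the error. For a single error e at position i, S_ℓ = v_i·e·α_i^ℓ, so α_err = S_1/S_0.
  S_0^{−1} = 9^{−1} = 3 (mod 13), so α_err = 2·3 = 6 ≡ 6 = α_4. Error position i = 4.
  Consistency check: S_2/S_1 = 12·7 = 84 ≡ 6 = α_err ✓ (single-error assumption holds).
Step 4: error magnitude e = S_0/v_4 = S_0·∏_{j≠4}(α_4 − α_j) = 9·3 = 27 ≡ 1 (mod 13).
Step 5: correct position 4: c_4 = r_4 − e = 4 − 1 ≡ 3 (mod 13). Hence c = [9, 2, 1, 3, 0].
  Check: interpolating c through the α_i gives m(x) = 12 + 5·x (degree < 2) with m(α_i) = c_i for every i, so c is indeed a codeword.


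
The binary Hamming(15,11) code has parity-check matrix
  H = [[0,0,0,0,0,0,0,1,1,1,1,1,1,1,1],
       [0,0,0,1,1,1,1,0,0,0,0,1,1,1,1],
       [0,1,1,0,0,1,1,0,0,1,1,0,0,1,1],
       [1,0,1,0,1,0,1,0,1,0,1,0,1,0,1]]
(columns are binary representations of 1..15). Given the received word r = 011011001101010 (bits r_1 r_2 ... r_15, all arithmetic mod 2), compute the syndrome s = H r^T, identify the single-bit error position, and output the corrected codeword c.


s = (0, 0, 1, 1)^T, error position = 3, corrected codeword c = 010011001101010

Compute s = H r^T mod 2 one row at a time:
  s_1 = 0 + 1 + 1 + 0 + 1 + 0 + 1 + 0 = 4 ≡ 0 (mod 2).
  s_2 = 0 + 1 + 1 + 0 + 1 + 0 + 1 + 0 = 4 ≡ 0 (mod 2).
  s_3 = 1 + 1 + 1 + 0 + 1 + 0 + 1 + 0 = 5 ≡ 1 (mod 2).
  s_4 = 0 + 1 + 1 + 0 + 1 + 0 + 0 + 0 = 3 ≡ 1 (mod 2).
s = (0, 0, 1, 1)^T — this equals column 3 of H (binary 0011), so error is at position 3.
Correct: flip bit 3 of r = 011011001101010 to get c = 010011001101010.


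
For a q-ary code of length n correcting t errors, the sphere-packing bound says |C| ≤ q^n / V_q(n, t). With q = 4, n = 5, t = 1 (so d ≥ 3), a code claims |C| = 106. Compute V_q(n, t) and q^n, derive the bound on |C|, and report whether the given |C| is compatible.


V_q(n, t) = 16, q^n = 1024, Hamming bound = 64, |C| = 106 > bound (violated).

Step 1: Compute V_q(n, t) = Σ_{j=0}^1 C(n, j) (q−1)^j.
  j = 0: C(5,0)·(3)^0 = 1·1 = 1.
  j = 1: C(5,1)·(3)^1 = 5·3 = 15.
  V_q(n, t) = 1 + 15 = 16.
Step 2: q^n = 4^5 = 1024.
Step 3: Hamming bound ⌊q^n / V_q(n,t)⌋ = ⌊1024/16⌋ = 64.
Step 4: Compare |C| = 106 to 64: violated.
The claimed |C| lies above the Hamming bound, so no 4-ary code of length 5 with d ≥ 3 can have 106 codewords.


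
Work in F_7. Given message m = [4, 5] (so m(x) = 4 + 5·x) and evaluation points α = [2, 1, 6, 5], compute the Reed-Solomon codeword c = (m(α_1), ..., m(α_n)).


c = [0, 2, 6, 1]

Message polynomial: m(x) = 4 + 5·x (mod 7).
For each evaluation point α_i, compute m(α_i) mod 7:
  α_1 = 2: Horner steps 5 → 0, so m(2) = 0.
  α_2 = 1: Horner steps 5 → 2, so m(1) = 2.
  α_3 = 6: Horner steps 5 → 6, so m(6) = 6.
  α_4 = 5: Horner steps 5 → 1, so m(5) = 1.
Codeword c = [0, 2, 6, 1] ∈ F_7^4.


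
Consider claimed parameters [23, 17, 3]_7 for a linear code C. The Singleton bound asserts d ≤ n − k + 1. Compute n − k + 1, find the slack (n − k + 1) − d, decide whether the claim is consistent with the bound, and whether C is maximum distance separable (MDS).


Singleton RHS = n − k + 1 = 7, slack = 4, bound satisfied, not MDS.

Singleton bound: d ≤ n − k + 1.
Here n = 23, k = 17, so n − k + 1 = 7.
Given d = 3, check d ≤ 7: YES.
Slack = (n − k + 1) − d = 4.
The code is NOT MDS (slack = 4 > 0).
Description: the claimed parameters are [23, 17, 3]_7; such a code would be non-MDS.


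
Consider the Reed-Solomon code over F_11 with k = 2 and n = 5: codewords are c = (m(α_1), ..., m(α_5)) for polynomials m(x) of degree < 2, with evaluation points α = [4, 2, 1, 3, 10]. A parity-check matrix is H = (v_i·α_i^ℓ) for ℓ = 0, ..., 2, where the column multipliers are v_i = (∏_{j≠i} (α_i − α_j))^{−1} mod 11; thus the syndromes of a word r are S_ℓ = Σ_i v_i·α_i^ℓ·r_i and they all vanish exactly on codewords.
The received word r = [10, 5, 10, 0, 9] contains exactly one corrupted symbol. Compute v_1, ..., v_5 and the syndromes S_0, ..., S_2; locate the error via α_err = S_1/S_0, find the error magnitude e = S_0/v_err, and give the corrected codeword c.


S = (6, 2, 8), error at position 1, error magnitude e = 4, c = [6, 5, 10, 0, 9].

Step 1: column multipliers v_i = (∏_{j≠i}(α_i − α_j))^{−1} mod 11.
  i = 1 (α = 4): (4−2)(4−1)(4−3)(4−10) = 2·3·1·(−6) = −36 ≡ 8, so v_1 = 8^{−1} = 7 (mod 11).
  i = 2 (α = 2): (2−4)(2−1)(2−3)(2−10) = (−2)·1·(−1)·(−8) = −16 ≡ 6, so v_2 = 6^{−1} = 2 (mod 11).
  i = 3 (α = 1): (1−4)(1−2)(1−3)(1−10) = (−3)·(−1)·(−2)·(−9) = 54 ≡ 10, so v_3 = 10^{−1} = 10 (mod 11).
  i = 4 (α = 3): (3−4)(3−2)(3−1)(3−10) = (−1)·1·2·(−7) = 14 ≡ 3, so v_4 = 3^{−1} = 4 (mod 11).
  i = 5 (α = 10): (10−4)(10−2)(10−1)(10−3) = 6·8·9·7 = 3024 ≡ 10, so v_5 = 10^{−1} = 10 (mod 11).
  v = [7, 2, 10, 4, 10].
Step 2: syndromes of r = [10, 5, 10, 0, 9] (all sums mod 11).
  S_0 = Σ v_i r_i = 7·10 + 2·5 + 10·10 + 4·0 + 10·9 = 270 ≡ 6.
  S_1 = Σ v_i α_i r_i = 7·4·10 + 2·2·5 + 10·1·10 + 4·3·0 + 10·10·9 = 1300 ≡ 2.
  α_i^2 mod 11 = [5, 4, 1, 9, 1].
  S_2 = Σ v_i α_i^2 r_i = 7·5·10 + 2·4·5 + 10·1·10 + 4·9·0 + 10·1·9 = 580 ≡ 8.
  S = (6, 2, 8) ≠ 0, so r is not a codeword (an error is present).
Step 3: locate the error. For a single error e at position i, S_ℓ = v_i·e·α_i^ℓ, so α_err = S_1/S_0.
  S_0^{−1} = 6^{−1} = 2 (mod 11), so α_err = 2·2 = 4 ≡ 4 = α_1. Error position i = 1.
  Consistency check: S_2/S_1 = 8·6 = 48 ≡ 4 = α_err ✓ (single-error assumption holds).
Step 4: error magnitude e = S_0/v_1 = S_0·∏_{j≠1}(α_1 − α_j) = 6·8 = 48 ≡ 4 (mod 11).
Step 5: correct position 1: c_1 = r_1 − e = 10 − 4 ≡ 6 (mod 11). Hence c = [6, 5, 10, 0, 9].
  Check: interpolating c through the α_i gives m(x) = 4 + 6·x (degree < 2) with m(α_i) = c_i for every i, so c is indeed a codeword.


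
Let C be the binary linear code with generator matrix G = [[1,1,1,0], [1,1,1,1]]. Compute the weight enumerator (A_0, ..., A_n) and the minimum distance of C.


Weight distribution: A_0 = 1, A_1 = 1, A_3 = 1, A_4 = 1. Minimum distance d = 1.

Enumerate all 2^2 = 4 messages m ∈ F_2^2.
For each, compute codeword c = mG in F_2^4, then tally its weight.
  m = 00 → c = 0000, weight = 0.
  m = 10 → c = 1110, weight = 3.
  m = 01 → c = 1111, weight = 4.
  m = 11 → c = 0001, weight = 1.
Tally weights:
  weight 0: 1 codewords.
  weight 1: 1 codewords.
  weight 3: 1 codewords.
  weight 4: 1 codewords.
Minimum distance d = smallest w > 0 with A_w > 0 = 1.
Sanity: Σ A_w = 4 = 2^2 = 4 ✓.


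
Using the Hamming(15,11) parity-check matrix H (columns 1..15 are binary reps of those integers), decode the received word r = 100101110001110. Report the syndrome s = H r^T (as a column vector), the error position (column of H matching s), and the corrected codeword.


s = (0, 0, 1, 1)^T, error position = 3, corrected codeword c = 101101110001110

Compute s = H r^T mod 2 one row at a time:
  s_1 = 1 + 0 + 0 + 0 + 1 + 1 + 1 + 0 = 4 ≡ 0 (mod 2).
  s_2 = 1 + 0 + 1 + 1 + 1 + 1 + 1 + 0 = 6 ≡ 0 (mod 2).
  s_3 = 0 + 0 + 1 + 1 + 0 + 0 + 1 + 0 = 3 ≡ 1 (mod 2).
  s_4 = 1 + 0 + 0 + 1 + 0 + 0 + 1 + 0 = 3 ≡ 1 (mod 2).
s = (0, 0, 1, 1)^T — this equals column 3 of H (binary 0011), so error is at position 3.
Correct: flip bit 3 of r = 100101110001110 to get c = 101101110001110.


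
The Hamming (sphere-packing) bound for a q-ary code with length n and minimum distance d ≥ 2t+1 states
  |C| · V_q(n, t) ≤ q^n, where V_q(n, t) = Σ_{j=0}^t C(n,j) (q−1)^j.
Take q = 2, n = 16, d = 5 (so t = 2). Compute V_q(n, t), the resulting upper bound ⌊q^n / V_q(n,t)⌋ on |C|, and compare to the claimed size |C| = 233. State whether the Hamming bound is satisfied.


V_q(n, t) = 137, q^n = 65536, Hamming bound = 478, |C| = 233 ≤ bound (satisfied).

Step 1: Compute V_q(n, t) = Σ_{j=0}^2 C(n, j) (q−1)^j.
  j = 0: C(16,0)·(1)^0 = 1·1 = 1.
  j = 1: C(16,1)·(1)^1 = 16·1 = 16.
  j = 2: C(16,2)·(1)^2 = 120·1 = 120.
  V_q(n, t) = 1 + 16 + 120 = 137.
Step 2: q^n = 2^16 = 65536.
Step 3: Hamming bound ⌊q^n / V_q(n,t)⌋ = ⌊65536/137⌋ = 478.
Step 4: Compare |C| = 233 to 478: satisfied.
The claimed |C| lies below the Hamming bound.


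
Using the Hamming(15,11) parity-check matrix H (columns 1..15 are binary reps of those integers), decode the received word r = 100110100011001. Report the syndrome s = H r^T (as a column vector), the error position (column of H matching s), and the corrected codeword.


s = (1, 1, 1, 1)^T, error position = 15, corrected codeword c = 100110100011000

Compute s = H r^T mod 2 one row at a time:
  s_1 = 0 + 0 + 0 + 1 + 1 + 0 + 0 + 1 = 3 ≡ 1 (mod 2).
  s_2 = 1 + 1 + 0 + 1 + 1 + 0 + 0 + 1 = 5 ≡ 1 (mod 2).
  s_3 = 0 + 0 + 0 + 1 + 0 + 1 + 0 + 1 = 3 ≡ 1 (mod 2).
  s_4 = 1 + 0 + 1 + 1 + 0 + 1 + 0 + 1 = 5 ≡ 1 (mod 2).
s = (1, 1, 1, 1)^T — this equals column 15 of H (binary 1111), so error is at position 15.
Correct: flip bit 15 of r = 100110100011001 to get c = 100110100011000.


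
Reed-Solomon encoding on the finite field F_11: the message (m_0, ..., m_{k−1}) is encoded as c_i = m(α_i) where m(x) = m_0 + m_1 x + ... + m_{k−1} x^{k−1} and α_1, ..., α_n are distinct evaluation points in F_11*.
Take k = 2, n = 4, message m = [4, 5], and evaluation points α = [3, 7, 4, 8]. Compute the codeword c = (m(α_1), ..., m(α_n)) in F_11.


c = [8, 6, 2, 0]

Message polynomial: m(x) = 4 + 5·x (mod 11).
For each evaluation point α_i, compute m(α_i) mod 11:
  α_1 = 3: Horner steps 5 → 8, so m(3) = 8.
  α_2 = 7: Horner steps 5 → 6, so m(7) = 6.
  α_3 = 4: Horner steps 5 → 2, so m(4) = 2.
  α_4 = 8: Horner steps 5 → 0, so m(8) = 0.
Codeword c = [8, 6, 2, 0] ∈ F_11^4.


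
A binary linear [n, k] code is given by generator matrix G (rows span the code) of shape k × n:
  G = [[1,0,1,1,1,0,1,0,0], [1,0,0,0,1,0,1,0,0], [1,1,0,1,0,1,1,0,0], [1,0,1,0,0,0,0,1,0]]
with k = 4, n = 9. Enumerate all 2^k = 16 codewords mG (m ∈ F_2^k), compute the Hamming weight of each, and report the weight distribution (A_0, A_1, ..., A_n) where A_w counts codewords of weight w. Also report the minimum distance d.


Weight distribution: A_0 = 1, A_2 = 1, A_3 = 3, A_4 = 5, A_5 = 4, A_6 = 1, A_7 = 1. Minimum distance d = 2.

Enumerate all 2^4 = 16 messages m ∈ F_2^4.
For each, compute codeword c = mG in F_2^9, then tally its weight.
  m = 0000 → c = 000000000, weight = 0.
  m = 1000 → c = 101110100, weight = 5.
  m = 0100 → c = 100010100, weight = 3.
  m = 1100 → c = 001100000, weight = 2.
  m = 0010 → c = 110101100, weight = 5.
  m = 1010 → c = 011011000, weight = 4.
  m = 0110 → c = 010111000, weight = 4.
  m = 1110 → c = 111001100, weight = 5.
  m = 0001 → c = 101000010, weight = 3.
  m = 1001 → c = 000110110, weight = 4.
  m = 0101 → c = 001010110, weight = 4.
  m = 1101 → c = 100100010, weight = 3.
  m = 0011 → c = 011101110, weight = 6.
  m = 1011 → c = 110011010, weight = 5.
  m = 0111 → c = 111111010, weight = 7.
  m = 1111 → c = 010001110, weight = 4.
Tally weights:
  weight 0: 1 codewords.
  weight 2: 1 codewords.
  weight 3: 3 codewords.
  weight 4: 5 codewords.
  weight 5: 4 codewords.
  weight 6: 1 codewords.
  weight 7: 1 codewords.
Minimum distance d = smallest w > 0 with A_w > 0 = 2.
Sanity: Σ A_w = 16 = 2^4 = 16 ✓.


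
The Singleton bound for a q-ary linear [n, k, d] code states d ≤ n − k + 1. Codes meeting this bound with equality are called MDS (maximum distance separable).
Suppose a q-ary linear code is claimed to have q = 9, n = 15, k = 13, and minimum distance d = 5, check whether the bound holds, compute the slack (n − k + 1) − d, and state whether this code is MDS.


Singleton RHS = n − k + 1 = 3, slack = -2, bound violated (no such code; not MDS).

Singleton bound: d ≤ n − k + 1.
Here n = 15, k = 13, so n − k + 1 = 3.
Given d = 5, check d ≤ 3: NO.
Slack = (n − k + 1) − d = -2.
The slack is negative: d = 5 exceeds n − k + 1 = 3 by 2, so the Singleton bound is violated and no linear [15, 13, 5]_9 code can exist. In particular it is not MDS (MDS requires d = n − k + 1 exactly).
Description: the claimed parameters are [15, 13, 5]_9; such a code would be impossible (violates the Singleton bound).


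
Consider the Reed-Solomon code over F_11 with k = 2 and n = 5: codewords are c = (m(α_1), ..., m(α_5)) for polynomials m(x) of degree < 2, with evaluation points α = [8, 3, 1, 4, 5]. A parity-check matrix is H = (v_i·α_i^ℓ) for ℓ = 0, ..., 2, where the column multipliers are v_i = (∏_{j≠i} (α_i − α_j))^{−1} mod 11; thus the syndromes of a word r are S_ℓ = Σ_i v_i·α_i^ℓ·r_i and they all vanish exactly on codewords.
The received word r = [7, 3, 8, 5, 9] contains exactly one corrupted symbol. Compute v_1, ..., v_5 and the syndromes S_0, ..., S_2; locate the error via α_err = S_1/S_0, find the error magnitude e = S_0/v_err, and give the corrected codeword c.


S = (10, 7, 6), error at position 4, error magnitude e = 10, c = [7, 3, 8, 6, 9].

Step 1: column multipliers v_i = (∏_{j≠i}(α_i − α_j))^{−1} mod 11.
  i = 1 (α = 8): (8−3)(8−1)(8−4)(8−5) = 5·7·4·3 = 420 ≡ 2, so v_1 = 2^{−1} = 6 (mod 11).
  i = 2 (α = 3): (3−8)(3−1)(3−4)(3−5) = (−5)·2·(−1)·(−2) = −20 ≡ 2, so v_2 = 2^{−1} = 6 (mod 11).
  i = 3 (α = 1): (1−8)(1−3)(1−4)(1−5) = (−7)·(−2)·(−3)·(−4) = 168 ≡ 3, so v_3 = 3^{−1} = 4 (mod 11).
  i = 4 (α = 4): (4−8)(4−3)(4−1)(4−5) = (−4)·1·3·(−1) = 12 ≡ 1, so v_4 = 1^{−1} = 1 (mod 11).
  i = 5 (α = 5): (5−8)(5−3)(5−1)(5−4) = (−3)·2·4·1 = −24 ≡ 9, so v_5 = 9^{−1} = 5 (mod 11).
  v = [6, 6, 4, 1, 5].
Step 2: syndromes of r = [7, 3, 8, 5, 9] (all sums mod 11).
  S_0 = Σ v_i r_i = 6·7 + 6·3 + 4·8 + 1·5 + 5·9 = 142 ≡ 10.
  S_1 = Σ v_i α_i r_i = 6·8·7 + 6·3·3 + 4·1·8 + 1·4·5 + 5·5·9 = 667 ≡ 7.
  α_i^2 mod 11 = [9, 9, 1, 5, 3].
  S_2 = Σ v_i α_i^2 r_i = 6·9·7 + 6·9·3 + 4·1·8 + 1·5·5 + 5·3·9 = 732 ≡ 6.
  S = (10, 7, 6) ≠ 0, so r is not a codeword (an error is present).
Step 3: locate the error. For a single error e at position i, S_ℓ = v_i·e·α_i^ℓ, so α_err = S_1/S_0.
  S_0^{−1} = 10^{−1} = 10 (mod 11), so α_err = 7·10 = 70 ≡ 4 = α_4. Error position i = 4.
  Consistency check: S_2/S_1 = 6·8 = 48 ≡ 4 = α_err ✓ (single-error assumption holds).
Step 4: error magnitude e = S_0/v_4 = S_0·∏_{j≠4}(α_4 − α_j) = 10·1 = 10 ≡ 10 (mod 11).
Step 5: correct position 4: c_4 = r_4 − e = 5 − 10 ≡ 6 (mod 11). Hence c = [7, 3, 8, 6, 9].
  Check: interpolating c through the α_i gives m(x) = 5 + 3·x (degree < 2) with m(α_i) = c_i for every i, so c is indeed a codeword.


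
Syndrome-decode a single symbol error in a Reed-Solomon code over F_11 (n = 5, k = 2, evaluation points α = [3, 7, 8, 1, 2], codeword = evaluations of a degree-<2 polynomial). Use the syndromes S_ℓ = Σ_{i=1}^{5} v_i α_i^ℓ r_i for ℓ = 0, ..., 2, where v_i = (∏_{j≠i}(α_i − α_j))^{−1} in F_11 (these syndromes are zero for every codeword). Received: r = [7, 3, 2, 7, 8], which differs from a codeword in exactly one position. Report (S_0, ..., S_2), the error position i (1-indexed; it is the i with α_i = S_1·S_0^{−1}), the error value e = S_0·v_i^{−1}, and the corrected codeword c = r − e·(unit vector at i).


S = (6, 6, 6), error at position 4, error magnitude e = 9, c = [7, 3, 2, 9, 8].

Step 1: column multipliers v_i = (∏_{j≠i}(α_i − α_j))^{−1} mod 11.
  i = 1 (α = 3): (3−7)(3−8)(3−1)(3−2) = (−4)·(−5)·2·1 = 40 ≡ 7, so v_1 = 7^{−1} = 8 (mod 11).
  i = 2 (α = 7): (7−3)(7−8)(7−1)(7−2) = 4·(−1)·6·5 = −120 ≡ 1, so v_2 = 1^{−1} = 1 (mod 11).
  i = 3 (α = 8): (8−3)(8−7)(8−1)(8−2) = 5·1·7·6 = 210 ≡ 1, so v_3 = 1^{−1} = 1 (mod 11).
  i = 4 (α = 1): (1−3)(1−7)(1−8)(1−2) = (−2)·(−6)·(−7)·(−1) = 84 ≡ 7, so v_4 = 7^{−1} = 8 (mod 11).
  i = 5 (α = 2): (2−3)(2−7)(2−8)(2−1) = (−1)·(−5)·(−6)·1 = −30 ≡ 3, so v_5 = 3^{−1} = 4 (mod 11).
  v = [8, 1, 1, 8, 4].
Step 2: syndromes of r = [7, 3, 2, 7, 8] (all sums mod 11).
  S_0 = Σ v_i r_i = 8·7 + 1·3 + 1·2 + 8·7 + 4·8 = 149 ≡ 6.
  S_1 = Σ v_i α_i r_i = 8·3·7 + 1·7·3 + 1·8·2 + 8·1·7 + 4·2·8 = 325 ≡ 6.
  α_i^2 mod 11 = [9, 5, 9, 1, 4].
  S_2 = Σ v_i α_i^2 r_i = 8·9·7 + 1·5·3 + 1·9·2 + 8·1·7 + 4·4·8 = 721 ≡ 6.
  S = (6, 6, 6) ≠ 0, so r is not a codeword (an error is present).
Step 3: locate the error. For a single error e at position i, S_ℓ = v_i·e·α_i^ℓ, so α_err = S_1/S_0.
  S_0^{−1} = 6^{−1} = 2 (mod 11), so α_err = 6·2 = 12 ≡ 1 = α_4. Error position i = 4.
  Consistency check: S_2/S_1 = 6·2 = 12 ≡ 1 = α_err ✓ (single-error assumption holds).
Step 4: error magnitude e = S_0/v_4 = S_0·∏_{j≠4}(α_4 − α_j) = 6·7 = 42 ≡ 9 (mod 11).
Step 5: correct position 4: c_4 = r_4 − e = 7 − 9 ≡ 9 (mod 11). Hence c = [7, 3, 2, 9, 8].
  Check: interpolating c through the α_i gives m(x) = 10 + 10·x (degree < 2) with m(α_i) = c_i for every i, so c is indeed a codeword.


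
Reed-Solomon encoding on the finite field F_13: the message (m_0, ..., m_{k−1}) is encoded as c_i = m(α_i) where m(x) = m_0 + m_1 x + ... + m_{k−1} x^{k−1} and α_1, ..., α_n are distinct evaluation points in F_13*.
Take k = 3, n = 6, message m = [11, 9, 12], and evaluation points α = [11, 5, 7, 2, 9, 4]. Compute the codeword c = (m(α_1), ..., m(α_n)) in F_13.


c = [2, 5, 12, 12, 11, 5]

Message polynomial: m(x) = 11 + 9·x + 12·x^2 (mod 13).
For each evaluation point α_i, compute m(α_i) mod 13:
  α_1 = 11: Horner steps 12 → 11 → 2, so m(11) = 2.
  α_2 = 5: Horner steps 12 → 4 → 5, so m(5) = 5.
  α_3 = 7: Horner steps 12 → 2 → 12, so m(7) = 12.
  α_4 = 2: Horner steps 12 → 7 → 12, so m(2) = 12.
  α_5 = 9: Horner steps 12 → 0 → 11, so m(9) = 11.
  α_6 = 4: Horner steps 12 → 5 → 5, so m(4) = 5.
Codeword c = [2, 5, 12, 12, 11, 5] ∈ F_13^6.


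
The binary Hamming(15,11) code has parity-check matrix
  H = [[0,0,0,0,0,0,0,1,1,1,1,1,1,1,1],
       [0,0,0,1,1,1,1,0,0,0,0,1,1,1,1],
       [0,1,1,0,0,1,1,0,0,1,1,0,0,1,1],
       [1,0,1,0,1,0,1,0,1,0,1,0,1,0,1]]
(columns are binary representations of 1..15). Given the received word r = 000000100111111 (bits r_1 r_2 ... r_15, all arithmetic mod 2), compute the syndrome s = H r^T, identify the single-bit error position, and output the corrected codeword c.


s = (0, 1, 1, 0)^T, error position = 6, corrected codeword c = 000001100111111

Compute s = H r^T mod 2 one row at a time:
  s_1 = 0 + 0 + 1 + 1 + 1 + 1 + 1 + 1 = 6 ≡ 0 (mod 2).
  s_2 = 0 + 0 + 0 + 1 + 1 + 1 + 1 + 1 = 5 ≡ 1 (mod 2).
  s_3 = 0 + 0 + 0 + 1 + 1 + 1 + 1 + 1 = 5 ≡ 1 (mod 2).
  s_4 = 0 + 0 + 0 + 1 + 0 + 1 + 1 + 1 = 4 ≡ 0 (mod 2).
s = (0, 1, 1, 0)^T — this equals column 6 of H (binary 0110), so error is at position 6.
Correct: flip bit 6 of r = 000000100111111 to get c = 000001100111111.


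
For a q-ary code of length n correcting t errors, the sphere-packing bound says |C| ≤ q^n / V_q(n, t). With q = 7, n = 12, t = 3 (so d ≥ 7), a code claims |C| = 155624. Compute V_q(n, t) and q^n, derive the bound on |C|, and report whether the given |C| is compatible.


V_q(n, t) = 49969, q^n = 13841287201, Hamming bound = 276997, |C| = 155624 ≤ bound (satisfied).

Step 1: Compute V_q(n, t) = Σ_{j=0}^3 C(n, j) (q−1)^j.
  j = 0: C(12,0)·(6)^0 = 1·1 = 1.
  j = 1: C(12,1)·(6)^1 = 12·6 = 72.
  j = 2: C(12,2)·(6)^2 = 66·36 = 2376.
  j = 3: C(12,3)·(6)^3 = 220·216 = 47520.
  V_q(n, t) = 1 + 72 + 2376 + 47520 = 49969.
Step 2: q^n = 7^12 = 13841287201.
Step 3: Hamming bound ⌊q^n / V_q(n,t)⌋ = ⌊13841287201/49969⌋ = 276997.
Step 4: Compare |C| = 155624 to 276997: satisfied.
The claimed |C| lies below the Hamming bound.


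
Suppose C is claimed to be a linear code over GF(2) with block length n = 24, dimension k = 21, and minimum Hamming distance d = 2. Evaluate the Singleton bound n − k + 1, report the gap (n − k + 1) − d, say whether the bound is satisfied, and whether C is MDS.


Singleton RHS = n − k + 1 = 4, slack = 2, bound satisfied, not MDS.

Singleton bound: d ≤ n − k + 1.
Here n = 24, k = 21, so n − k + 1 = 4.
Given d = 2, check d ≤ 4: YES.
Slack = (n − k + 1) − d = 2.
The code is NOT MDS (slack = 2 > 0).
Description: the claimed parameters are [24, 21, 2]_2; such a code would be non-MDS.


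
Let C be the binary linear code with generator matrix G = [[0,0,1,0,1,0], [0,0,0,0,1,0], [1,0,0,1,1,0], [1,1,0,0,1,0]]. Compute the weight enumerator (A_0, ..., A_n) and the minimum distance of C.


Weight distribution: A_0 = 1, A_1 = 2, A_2 = 4, A_3 = 6, A_4 = 3. Minimum distance d = 1.

Enumerate all 2^4 = 16 messages m ∈ F_2^4.
For each, compute codeword c = mG in F_2^6, then tally its weight.
  m = 0000 → c = 000000, weight = 0.
  m = 1000 → c = 001010, weight = 2.
  m = 0100 → c = 000010, weight = 1.
  m = 1100 → c = 001000, weight = 1.
  m = 0010 → c = 100110, weight = 3.
  m = 1010 → c = 101100, weight = 3.
  m = 0110 → c = 100100, weight = 2.
  m = 1110 → c = 101110, weight = 4.
  m = 0001 → c = 110010, weight = 3.
  m = 1001 → c = 111000, weight = 3.
  m = 0101 → c = 110000, weight = 2.
  m = 1101 → c = 111010, weight = 4.
  m = 0011 → c = 010100, weight = 2.
  m = 1011 → c = 011110, weight = 4.
  m = 0111 → c = 010110, weight = 3.
  m = 1111 → c = 011100, weight = 3.
Tally weights:
  weight 0: 1 codewords.
  weight 1: 2 codewords.
  weight 2: 4 codewords.
  weight 3: 6 codewords.
  weight 4: 3 codewords.
Minimum distance d = smallest w > 0 with A_w > 0 = 1.
Sanity: Σ A_w = 16 = 2^4 = 16 ✓.


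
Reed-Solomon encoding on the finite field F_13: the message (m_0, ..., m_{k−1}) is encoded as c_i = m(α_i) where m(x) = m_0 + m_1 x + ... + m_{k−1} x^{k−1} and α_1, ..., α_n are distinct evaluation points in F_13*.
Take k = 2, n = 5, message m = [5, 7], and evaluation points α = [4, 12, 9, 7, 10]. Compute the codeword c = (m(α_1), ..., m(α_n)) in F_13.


c = [7, 11, 3, 2, 10]

Message polynomial: m(x) = 5 + 7·x (mod 13).
For each evaluation point α_i, compute m(α_i) mod 13:
  α_1 = 4: Horner steps 7 → 7, so m(4) = 7.
  α_2 = 12: Horner steps 7 → 11, so m(12) = 11.
  α_3 = 9: Horner steps 7 → 3, so m(9) = 3.
  α_4 = 7: Horner steps 7 → 2, so m(7) = 2.
  α_5 = 10: Horner steps 7 → 10, so m(10) = 10.
Codeword c = [7, 11, 3, 2, 10] ∈ F_13^5.


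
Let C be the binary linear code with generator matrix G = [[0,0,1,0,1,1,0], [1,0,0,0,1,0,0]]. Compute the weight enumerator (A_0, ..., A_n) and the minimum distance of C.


Weight distribution: A_0 = 1, A_2 = 1, A_3 = 2. Minimum distance d = 2.

Enumerate all 2^2 = 4 messages m ∈ F_2^2.
For each, compute codeword c = mG in F_2^7, then tally its weight.
  m = 00 → c = 0000000, weight = 0.
  m = 10 → c = 0010110, weight = 3.
  m = 01 → c = 1000100, weight = 2.
  m = 11 → c = 1010010, weight = 3.
Tally weights:
  weight 0: 1 codewords.
  weight 2: 1 codewords.
  weight 3: 2 codewords.
Minimum distance d = smallest w > 0 with A_w > 0 = 2.
Sanity: Σ A_w = 4 = 2^2 = 4 ✓.


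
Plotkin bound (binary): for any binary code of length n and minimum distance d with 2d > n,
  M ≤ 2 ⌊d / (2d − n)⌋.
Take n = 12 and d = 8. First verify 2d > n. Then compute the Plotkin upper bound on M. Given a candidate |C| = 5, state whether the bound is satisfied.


Plotkin bound M ≤ 4; given |C| = 5 > bound (violated).

Check applicability: 2d = 16, n = 12.
2d − n = 4 > 0, so Plotkin applies.
Compute d/(2d−n) = 8/4 ≈ 2.0000.
⌊d/(2d−n)⌋ = 2.
Plotkin bound: M ≤ 2·2 = 4.
Given |C| = 5, check: VIOLATED.
This |C| is above the Plotkin bound, so no binary code with n = 12, d = 8 and 5 codewords exists.


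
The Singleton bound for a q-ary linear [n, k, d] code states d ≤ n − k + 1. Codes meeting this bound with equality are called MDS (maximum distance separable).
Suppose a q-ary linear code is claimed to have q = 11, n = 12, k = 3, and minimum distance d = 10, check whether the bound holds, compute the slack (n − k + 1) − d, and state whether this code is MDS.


Singleton RHS = n − k + 1 = 10, slack = 0, bound satisfied, MDS.

Singleton bound: d ≤ n − k + 1.
Here n = 12, k = 3, so n − k + 1 = 10.
Given d = 10, check d ≤ 10: YES.
Slack = (n − k + 1) − d = 0.
The code is MDS (slack = 0).
Description: the claimed parameters are [12, 3, 10]_11; such a code would be MDS (meets Singleton bound).


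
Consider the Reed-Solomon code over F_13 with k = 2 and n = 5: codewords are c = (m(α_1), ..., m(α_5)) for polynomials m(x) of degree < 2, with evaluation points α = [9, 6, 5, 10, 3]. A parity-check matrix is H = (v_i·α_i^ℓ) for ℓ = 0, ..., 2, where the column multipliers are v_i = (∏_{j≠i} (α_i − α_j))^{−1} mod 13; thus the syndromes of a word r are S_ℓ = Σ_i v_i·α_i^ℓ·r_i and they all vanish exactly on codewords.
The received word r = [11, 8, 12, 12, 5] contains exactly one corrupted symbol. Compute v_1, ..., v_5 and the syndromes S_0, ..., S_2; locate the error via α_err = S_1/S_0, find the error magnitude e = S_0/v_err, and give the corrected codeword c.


S = (8, 1, 5), error at position 3, error magnitude e = 5, c = [11, 8, 7, 12, 5].

Step 1: column multipliers v_i = (∏_{j≠i}(α_i − α_j))^{−1} mod 13.
  i = 1 (α = 9): (9−6)(9−5)(9−10)(9−3) = 3·4·(−1)·6 = −72 ≡ 6, so v_1 = 6^{−1} = 11 (mod 13).
  i = 2 (α = 6): (6−9)(6−5)(6−10)(6−3) = (−3)·1·(−4)·3 = 36 ≡ 10, so v_2 = 10^{−1} = 4 (mod 13).
  i = 3 (α = 5): (5−9)(5−6)(5−10)(5−3) = (−4)·(−1)·(−5)·2 = −40 ≡ 12, so v_3 = 12^{−1} = 12 (mod 13).
  i = 4 (α = 10): (10−9)(10−6)(10−5)(10−3) = 1·4·5·7 = 140 ≡ 10, so v_4 = 10^{−1} = 4 (mod 13).
  i = 5 (α = 3): (3−9)(3−6)(3−5)(3−10) = (−6)·(−3)·(−2)·(−7) = 252 ≡ 5, so v_5 = 5^{−1} = 8 (mod 13).
  v = [11, 4, 12, 4, 8].
Step 2: syndromes of r = [11, 8, 12, 12, 5] (all sums mod 13).
  S_0 = Σ v_i r_i = 11·11 + 4·8 + 12·12 + 4·12 + 8·5 = 385 ≡ 8.
  S_1 = Σ v_i α_i r_i = 11·9·11 + 4·6·8 + 12·5·12 + 4·10·12 + 8·3·5 = 2601 ≡ 1.
  α_i^2 mod 13 = [3, 10, 12, 9, 9].
  S_2 = Σ v_i α_i^2 r_i = 11·3·11 + 4·10·8 + 12·12·12 + 4·9·12 + 8·9·5 = 3203 ≡ 5.
  S = (8, 1, 5) ≠ 0, so r is not a codeword (an error is present).
Step 3: locate the error. For a single error e at position i, S_ℓ = v_i·e·α_i^ℓ, so α_err = S_1/S_0.
  S_0^{−1} = 8^{−1} = 5 (mod 13), so α_err = 1·5 = 5 ≡ 5 = α_3. Error position i = 3.
  Consistency check: S_2/S_1 = 5·1 = 5 ≡ 5 = α_err ✓ (single-error assumption holds).
Step 4: error magnitude e = S_0/v_3 = S_0·∏_{j≠3}(α_3 − α_j) = 8·12 = 96 ≡ 5 (mod 13).
Step 5: correct position 3: c_3 = r_3 − e = 12 − 5 ≡ 7 (mod 13). Hence c = [11, 8, 7, 12, 5].
  Check: interpolating c through the α_i gives m(x) = 2 + 1·x (degree < 2) with m(α_i) = c_i for every i, so c is indeed a codeword.


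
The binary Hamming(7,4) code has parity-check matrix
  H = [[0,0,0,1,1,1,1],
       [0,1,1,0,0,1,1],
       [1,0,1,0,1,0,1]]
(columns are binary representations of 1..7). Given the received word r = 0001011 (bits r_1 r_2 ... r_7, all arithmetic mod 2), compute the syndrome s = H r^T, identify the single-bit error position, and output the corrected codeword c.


s = (1, 0, 1)^T, error position = 5, corrected codeword c = 0001111

Compute s = H r^T mod 2 one row at a time:
  s_1 = 1 + 0 + 1 + 1 = 3 ≡ 1 (mod 2).
  s_2 = 0 + 0 + 1 + 1 = 2 ≡ 0 (mod 2).
  s_3 = 0 + 0 + 0 + 1 = 1 ≡ 1 (mod 2).
s = (1, 0, 1)^T — this equals column 5 of H (binary 101), so error is at position 5.
Correct: flip bit 5 of r = 0001011 to get c = 0001111.


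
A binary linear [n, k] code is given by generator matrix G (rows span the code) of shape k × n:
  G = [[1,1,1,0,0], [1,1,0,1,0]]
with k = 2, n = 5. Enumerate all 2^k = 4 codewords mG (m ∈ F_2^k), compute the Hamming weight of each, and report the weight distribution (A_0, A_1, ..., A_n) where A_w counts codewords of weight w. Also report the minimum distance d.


Weight distribution: A_0 = 1, A_2 = 1, A_3 = 2. Minimum distance d = 2.

Enumerate all 2^2 = 4 messages m ∈ F_2^2.
For each, compute codeword c = mG in F_2^5, then tally its weight.
  m = 00 → c = 00000, weight = 0.
  m = 10 → c = 11100, weight = 3.
  m = 01 → c = 11010, weight = 3.
  m = 11 → c = 00110, weight = 2.
Tally weights:
  weight 0: 1 codewords.
  weight 2: 1 codewords.
  weight 3: 2 codewords.
Minimum distance d = smallest w > 0 with A_w > 0 = 2.
Sanity: Σ A_w = 4 = 2^2 = 4 ✓.


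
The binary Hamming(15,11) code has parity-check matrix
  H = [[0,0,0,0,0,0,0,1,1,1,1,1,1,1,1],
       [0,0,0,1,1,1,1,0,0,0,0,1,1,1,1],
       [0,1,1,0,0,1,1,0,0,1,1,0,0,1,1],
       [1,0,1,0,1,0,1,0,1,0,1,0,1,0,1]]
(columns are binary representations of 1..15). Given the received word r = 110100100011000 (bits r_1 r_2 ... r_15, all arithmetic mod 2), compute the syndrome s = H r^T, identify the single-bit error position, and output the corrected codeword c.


s = (0, 1, 1, 1)^T, error position = 7, corrected codeword c = 110100000011000

Compute s = H r^T mod 2 one row at a time:
  s_1 = 0 + 0 + 0 + 1 + 1 + 0 + 0 + 0 = 2 ≡ 0 (mod 2).
  s_2 = 1 + 0 + 0 + 1 + 1 + 0 + 0 + 0 = 3 ≡ 1 (mod 2).
  s_3 = 1 + 0 + 0 + 1 + 0 + 1 + 0 + 0 = 3 ≡ 1 (mod 2).
  s_4 = 1 + 0 + 0 + 1 + 0 + 1 + 0 + 0 = 3 ≡ 1 (mod 2).
s = (0, 1, 1, 1)^T — this equals column 7 of H (binary 0111), so error is at position 7.
Correct: flip bit 7 of r = 110100100011000 to get c = 110100000011000.


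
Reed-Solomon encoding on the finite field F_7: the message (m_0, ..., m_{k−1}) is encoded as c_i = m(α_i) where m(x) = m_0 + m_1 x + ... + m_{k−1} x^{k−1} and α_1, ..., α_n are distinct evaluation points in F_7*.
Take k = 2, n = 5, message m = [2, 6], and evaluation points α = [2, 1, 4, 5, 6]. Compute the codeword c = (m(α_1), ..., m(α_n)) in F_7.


c = [0, 1, 5, 4, 3]

Message polynomial: m(x) = 2 + 6·x (mod 7).
For each evaluation point α_i, compute m(α_i) mod 7:
  α_1 = 2: Horner steps 6 → 0, so m(2) = 0.
  α_2 = 1: Horner steps 6 → 1, so m(1) = 1.
  α_3 = 4: Horner steps 6 → 5, so m(4) = 5.
  α_4 = 5: Horner steps 6 → 4, so m(5) = 4.
  α_5 = 6: Horner steps 6 → 3, so m(6) = 3.
Codeword c = [0, 1, 5, 4, 3] ∈ F_7^5.


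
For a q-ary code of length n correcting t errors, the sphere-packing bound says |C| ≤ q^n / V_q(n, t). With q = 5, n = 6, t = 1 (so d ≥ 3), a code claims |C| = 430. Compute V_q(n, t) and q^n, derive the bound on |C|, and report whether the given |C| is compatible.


V_q(n, t) = 25, q^n = 15625, Hamming bound = 625, |C| = 430 ≤ bound (satisfied).

Step 1: Compute V_q(n, t) = Σ_{j=0}^1 C(n, j) (q−1)^j.
  j = 0: C(6,0)·(4)^0 = 1·1 = 1.
  j = 1: C(6,1)·(4)^1 = 6·4 = 24.
  V_q(n, t) = 1 + 24 = 25.
Step 2: q^n = 5^6 = 15625.
Step 3: Hamming bound ⌊q^n / V_q(n,t)⌋ = ⌊15625/25⌋ = 625.
Step 4: Compare |C| = 430 to 625: satisfied.
The claimed |C| lies below the Hamming bound.


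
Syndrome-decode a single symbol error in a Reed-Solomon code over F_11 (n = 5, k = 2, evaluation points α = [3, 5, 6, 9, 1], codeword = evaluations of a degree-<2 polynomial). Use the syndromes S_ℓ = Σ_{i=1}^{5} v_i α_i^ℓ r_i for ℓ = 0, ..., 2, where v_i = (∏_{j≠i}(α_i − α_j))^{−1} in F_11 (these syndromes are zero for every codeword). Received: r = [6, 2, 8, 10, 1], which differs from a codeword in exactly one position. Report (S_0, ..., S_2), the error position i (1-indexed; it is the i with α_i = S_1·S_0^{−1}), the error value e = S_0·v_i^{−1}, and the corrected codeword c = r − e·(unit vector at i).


S = (9, 1, 5), error at position 2, error magnitude e = 2, c = [6, 0, 8, 10, 1].

Step 1: column multipliers v_i = (∏_{j≠i}(α_i − α_j))^{−1} mod 11.
  i = 1 (α = 3): (3−5)(3−6)(3−9)(3−1) = (−2)·(−3)·(−6)·2 = −72 ≡ 5, so v_1 = 5^{−1} = 9 (mod 11).
  i = 2 (α = 5): (5−3)(5−6)(5−9)(5−1) = 2·(−1)·(−4)·4 = 32 ≡ 10, so v_2 = 10^{−1} = 10 (mod 11).
  i = 3 (α = 6): (6−3)(6−5)(6−9)(6−1) = 3·1·(−3)·5 = −45 ≡ 10, so v_3 = 10^{−1} = 10 (mod 11).
  i = 4 (α = 9): (9−3)(9−5)(9−6)(9−1) = 6·4·3·8 = 576 ≡ 4, so v_4 = 4^{−1} = 3 (mod 11).
  i = 5 (α = 1): (1−3)(1−5)(1−6)(1−9) = (−2)·(−4)·(−5)·(−8) = 320 ≡ 1, so v_5 = 1^{−1} = 1 (mod 11).
  v = [9, 10, 10, 3, 1].
Step 2: syndromes of r = [6, 2, 8, 10, 1] (all sums mod 11).
  S_0 = Σ v_i r_i = 9·6 + 10·2 + 10·8 + 3·10 + 1·1 = 185 ≡ 9.
  S_1 = Σ v_i α_i r_i = 9·3·6 + 10·5·2 + 10·6·8 + 3·9·10 + 1·1·1 = 1013 ≡ 1.
  α_i^2 mod 11 = [9, 3, 3, 4, 1].
  S_2 = Σ v_i α_i^2 r_i = 9·9·6 + 10·3·2 + 10·3·8 + 3·4·10 + 1·1·1 = 907 ≡ 5.
  S = (9, 1, 5) ≠ 0, so r is not a codeword (an error is present).
Step 3: locate the error. For a single error e at position i, S_ℓ = v_i·e·α_i^ℓ, so α_err = S_1/S_0.
  S_0^{−1} = 9^{−1} = 5 (mod 11), so α_err = 1·5 = 5 ≡ 5 = α_2. Error position i = 2.
  Consistency check: S_2/S_1 = 5·1 = 5 ≡ 5 = α_err ✓ (single-error assumption holds).
Step 4: error magnitude e = S_0/v_2 = S_0·∏_{j≠2}(α_2 − α_j) = 9·10 = 90 ≡ 2 (mod 11).
Step 5: correct position 2: c_2 = r_2 − e = 2 − 2 ≡ 0 (mod 11). Hence c = [6, 0, 8, 10, 1].
  Check: interpolating c through the α_i gives m(x) = 4 + 8·x (degree < 2) with m(α_i) = c_i for every i, so c is indeed a codeword.


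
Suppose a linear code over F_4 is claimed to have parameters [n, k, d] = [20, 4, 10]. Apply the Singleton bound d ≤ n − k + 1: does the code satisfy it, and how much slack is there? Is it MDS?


Singleton RHS = n − k + 1 = 17, slack = 7, bound satisfied, not MDS.

Singleton bound: d ≤ n − k + 1.
Here n = 20, k = 4, so n − k + 1 = 17.
Given d = 10, check d ≤ 17: YES.
Slack = (n − k + 1) − d = 7.
The code is NOT MDS (slack = 7 > 0).
Description: the claimed parameters are [20, 4, 10]_4; such a code would be non-MDS.


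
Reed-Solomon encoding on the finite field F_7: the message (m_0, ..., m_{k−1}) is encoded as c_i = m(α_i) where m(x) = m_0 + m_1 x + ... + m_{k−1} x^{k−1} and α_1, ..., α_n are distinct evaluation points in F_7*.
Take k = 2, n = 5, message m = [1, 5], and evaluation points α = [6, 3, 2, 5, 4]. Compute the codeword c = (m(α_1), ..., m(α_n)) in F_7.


c = [3, 2, 4, 5, 0]

Message polynomial: m(x) = 1 + 5·x (mod 7).
For each evaluation point α_i, compute m(α_i) mod 7:
  α_1 = 6: Horner steps 5 → 3, so m(6) = 3.
  α_2 = 3: Horner steps 5 → 2, so m(3) = 2.
  α_3 = 2: Horner steps 5 → 4, so m(2) = 4.
  α_4 = 5: Horner steps 5 → 5, so m(5) = 5.
  α_5 = 4: Horner steps 5 → 0, so m(4) = 0.
Codeword c = [3, 2, 4, 5, 0] ∈ F_7^5.


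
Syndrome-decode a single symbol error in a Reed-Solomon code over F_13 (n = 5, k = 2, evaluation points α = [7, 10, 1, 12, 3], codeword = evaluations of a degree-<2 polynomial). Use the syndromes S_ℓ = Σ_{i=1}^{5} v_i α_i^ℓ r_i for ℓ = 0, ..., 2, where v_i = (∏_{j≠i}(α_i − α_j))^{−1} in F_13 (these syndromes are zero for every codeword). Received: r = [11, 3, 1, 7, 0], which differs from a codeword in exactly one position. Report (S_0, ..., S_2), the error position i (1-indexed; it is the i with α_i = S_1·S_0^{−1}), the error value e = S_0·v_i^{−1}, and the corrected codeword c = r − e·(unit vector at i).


S = (9, 4, 9), error at position 4, error magnitude e = 5, c = [11, 3, 1, 2, 0].

Step 1: column multipliers v_i = (∏_{j≠i}(α_i − α_j))^{−1} mod 13.
  i = 1 (α = 7): (7−10)(7−1)(7−12)(7−3) = (−3)·6·(−5)·4 = 360 ≡ 9, so v_1 = 9^{−1} = 3 (mod 13).
  i = 2 (α = 10): (10−7)(10−1)(10−12)(10−3) = 3·9·(−2)·7 = −378 ≡ 12, so v_2 = 12^{−1} = 12 (mod 13).
  i = 3 (α = 1): (1−7)(1−10)(1−12)(1−3) = (−6)·(−9)·(−11)·(−2) = 1188 ≡ 5, so v_3 = 5^{−1} = 8 (mod 13).
  i = 4 (α = 12): (12−7)(12−10)(12−1)(12−3) = 5·2·11·9 = 990 ≡ 2, so v_4 = 2^{−1} = 7 (mod 13).
  i = 5 (α = 3): (3−7)(3−10)(3−1)(3−12) = (−4)·(−7)·2·(−9) = −504 ≡ 3, so v_5 = 3^{−1} = 9 (mod 13).
  v = [3, 12, 8, 7, 9].
Step 2: syndromes of r = [11, 3, 1, 7, 0] (all sums mod 13).
  S_0 = Σ v_i r_i = 3·11 + 12·3 + 8·1 + 7·7 + 9·0 = 126 ≡ 9.
  S_1 = Σ v_i α_i r_i = 3·7·11 + 12·10·3 + 8·1·1 + 7·12·7 + 9·3·0 = 1187 ≡ 4.
  α_i^2 mod 13 = [10, 9, 1, 1, 9].
  S_2 = Σ v_i α_i^2 r_i = 3·10·11 + 12·9·3 + 8·1·1 + 7·1·7 + 9·9·0 = 711 ≡ 9.
  S = (9, 4, 9) ≠ 0, so r is not a codeword (an error is present).
Step 3: locate the error. For a single error e at position i, S_ℓ = v_i·e·α_i^ℓ, so α_err = S_1/S_0.
  S_0^{−1} = 9^{−1} = 3 (mod 13), so α_err = 4·3 = 12 ≡ 12 = α_4. Error position i = 4.
  Consistency check: S_2/S_1 = 9·10 = 90 ≡ 12 = α_err ✓ (single-error assumption holds).
Step 4: error magnitude e = S_0/v_4 = S_0·∏_{j≠4}(α_4 − α_j) = 9·2 = 18 ≡ 5 (mod 13).
Step 5: correct position 4: c_4 = r_4 − e = 7 − 5 ≡ 2 (mod 13). Hence c = [11, 3, 1, 2, 0].
  Check: interpolating c through the α_i gives m(x) = 8 + 6·x (degree < 2) with m(α_i) = c_i for every i, so c is indeed a codeword.
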